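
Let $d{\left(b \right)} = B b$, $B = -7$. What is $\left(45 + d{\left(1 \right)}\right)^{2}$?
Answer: $1444$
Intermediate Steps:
$d{\left(b \right)} = - 7 b$
$\left(45 + d{\left(1 \right)}\right)^{2} = \left(45 - 7\right)^{2} = 38^{2} = 1444$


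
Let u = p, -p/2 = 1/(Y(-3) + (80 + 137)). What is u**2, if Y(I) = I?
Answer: 1/11449 ≈ 8.7344e-5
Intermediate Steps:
p = -1/107 (p = -2/(-3 + (80 + 137)) = -2/(-3 + 217) = -2/214 = -2*1/214 = -1/107 ≈ -0.0093458)
u = -1/107 ≈ -0.0093458
u**2 = (-1/107)**2 = 1/11449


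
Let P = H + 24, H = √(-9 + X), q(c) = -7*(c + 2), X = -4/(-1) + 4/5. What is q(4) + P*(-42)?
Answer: -1050 - 42*I*√105/5 ≈ -1050.0 - 86.074*I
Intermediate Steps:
X = 24/5 (X = -4*(-1) + 4*(⅕) = 4 + ⅘ = 24/5 ≈ 4.8000)
q(c) = -14 - 7*c (q(c) = -7*(2 + c) = -14 - 7*c)
H = I*√105/5 (H = √(-9 + 24/5) = √(-21/5) = I*√105/5 ≈ 2.0494*I)
P = 24 + I*√105/5 (P = I*√105/5 + 24 = 24 + I*√105/5 ≈ 24.0 + 2.0494*I)
q(4) + P*(-42) = (-14 - 7*4) + (24 + I*√105/5)*(-42) = (-14 - 28) + (-1008 - 42*I*√105/5) = -42 + (-1008 - 42*I*√105/5) = -1050 - 42*I*√105/5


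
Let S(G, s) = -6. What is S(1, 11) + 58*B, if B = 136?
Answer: 7882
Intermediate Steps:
S(1, 11) + 58*B = -6 + 58*136 = -6 + 7888 = 7882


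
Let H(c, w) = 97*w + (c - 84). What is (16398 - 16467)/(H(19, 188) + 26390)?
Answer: -69/44561 ≈ -0.0015484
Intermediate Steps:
H(c, w) = -84 + c + 97*w (H(c, w) = 97*w + (-84 + c) = -84 + c + 97*w)
(16398 - 16467)/(H(19, 188) + 26390) = (16398 - 16467)/((-84 + 19 + 97*188) + 26390) = -69/((-84 + 19 + 18236) + 26390) = -69/(18171 + 26390) = -69/44561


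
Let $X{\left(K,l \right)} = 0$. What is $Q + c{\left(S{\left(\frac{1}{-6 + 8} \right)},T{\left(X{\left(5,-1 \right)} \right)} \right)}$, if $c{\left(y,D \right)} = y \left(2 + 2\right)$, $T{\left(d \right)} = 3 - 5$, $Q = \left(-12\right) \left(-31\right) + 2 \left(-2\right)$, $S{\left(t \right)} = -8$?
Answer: $336$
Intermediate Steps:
$Q = 368$ ($Q = 372 - 4 = 368$)
$T{\left(d \right)} = -2$ ($T{\left(d \right)} = 3 - 5 = -2$)
$c{\left(y,D \right)} = 4 y$ ($c{\left(y,D \right)} = y 4 = 4 y$)
$Q + c{\left(S{\left(\frac{1}{-6 + 8} \right)},T{\left(X{\left(5,-1 \right)} \right)} \right)} = 368 + 4 \left(-8\right) = 368 - 32 = 336$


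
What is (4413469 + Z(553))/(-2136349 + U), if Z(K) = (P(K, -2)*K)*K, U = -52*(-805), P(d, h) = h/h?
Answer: -4719278/2094489 ≈ -2.2532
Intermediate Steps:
P(d, h) = 1
U = 41860
Z(K) = K² (Z(K) = (1*K)*K = K*K = K²)
(4413469 + Z(553))/(-2136349 + U) = (4413469 + 553²)/(-2136349 + 41860) = (4413469 + 305809)/(-2094489) = 4719278*(-1/2094489) = -4719278/2094489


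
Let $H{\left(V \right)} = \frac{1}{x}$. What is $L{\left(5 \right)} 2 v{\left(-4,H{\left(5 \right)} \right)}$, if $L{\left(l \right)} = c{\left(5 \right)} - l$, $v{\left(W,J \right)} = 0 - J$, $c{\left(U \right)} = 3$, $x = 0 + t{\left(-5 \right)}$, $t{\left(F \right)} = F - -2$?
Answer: $- \frac{4}{3} \approx -1.3333$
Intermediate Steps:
$t{\left(F \right)} = 2 + F$ ($t{\left(F \right)} = F + 2 = 2 + F$)
$x = -3$ ($x = 0 + \left(2 - 5\right) = 0 - 3 = -3$)
$H{\left(V \right)} = - \frac{1}{3}$ ($H{\left(V \right)} = \frac{1}{-3} = - \frac{1}{3}$)
$v{\left(W,J \right)} = - J$
$L{\left(l \right)} = 3 - l$
$L{\left(5 \right)} 2 v{\left(-4,H{\left(5 \right)} \right)} = \left(3 - 5\right) 2 \left(\left(-1\right) \left(- \frac{1}{3}\right)\right) = \left(3 - 5\right) 2 \cdot \frac{1}{3} = \left(-2\right) 2 \cdot \frac{1}{3} = \left(-4\right) \frac{1}{3} = - \frac{4}{3}$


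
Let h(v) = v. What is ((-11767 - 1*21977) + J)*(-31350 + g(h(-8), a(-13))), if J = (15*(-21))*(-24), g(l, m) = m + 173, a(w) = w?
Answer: 816678960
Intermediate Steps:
g(l, m) = 173 + m
J = 7560 (J = -315*(-24) = 7560)
((-11767 - 1*21977) + J)*(-31350 + g(h(-8), a(-13))) = ((-11767 - 1*21977) + 7560)*(-31350 + (173 - 13)) = ((-11767 - 21977) + 7560)*(-31350 + 160) = (-33744 + 7560)*(-31190) = -26184*(-31190) = 816678960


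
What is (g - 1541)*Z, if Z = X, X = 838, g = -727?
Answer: -1900584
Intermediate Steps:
Z = 838
(g - 1541)*Z = (-727 - 1541)*838 = -2268*838 = -1900584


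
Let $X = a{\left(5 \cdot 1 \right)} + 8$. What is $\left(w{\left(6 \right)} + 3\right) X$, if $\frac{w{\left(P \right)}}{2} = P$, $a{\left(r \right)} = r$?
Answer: $195$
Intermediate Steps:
$w{\left(P \right)} = 2 P$
$X = 13$ ($X = 5 \cdot 1 + 8 = 5 + 8 = 13$)
$\left(w{\left(6 \right)} + 3\right) X = \left(2 \cdot 6 + 3\right) 13 = \left(12 + 3\right) 13 = 15 \cdot 13 = 195$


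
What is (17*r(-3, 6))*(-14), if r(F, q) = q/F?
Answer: 476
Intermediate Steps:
(17*r(-3, 6))*(-14) = (17*(6/(-3)))*(-14) = (17*(6*(-⅓)))*(-14) = (17*(-2))*(-14) = -34*(-14) = 476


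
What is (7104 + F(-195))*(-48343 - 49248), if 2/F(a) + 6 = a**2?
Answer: -26358058269998/38019 ≈ -6.9329e+8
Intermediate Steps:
F(a) = 2/(-6 + a**2)
(7104 + F(-195))*(-48343 - 49248) = (7104 + 2/(-6 + (-195)**2))*(-48343 - 49248) = (7104 + 2/(-6 + 38025))*(-97591) = (7104 + 2/38019)*(-97591) = (270086978/38019)*(-97591) = -26358058269998/38019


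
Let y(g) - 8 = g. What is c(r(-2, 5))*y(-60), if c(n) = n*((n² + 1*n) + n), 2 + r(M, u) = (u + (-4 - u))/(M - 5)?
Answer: -20800/343 ≈ -60.641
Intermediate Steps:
y(g) = 8 + g
r(M, u) = -2 - 4/(-5 + M) (r(M, u) = -2 + (u + (-4 - u))/(M - 5) = -2 - 4/(-5 + M))
c(n) = n*(n² + 2*n) (c(n) = n*((n² + n) + n) = n*((n + n²) + n) = n*(n² + 2*n))
c(r(-2, 5))*y(-60) = ((2*(3 - 1*(-2))/(-5 - 2))²*(2 + 2*(3 - 1*(-2))/(-5 - 2)))*(8 - 60) = ((2*(3 + 2)/(-7))²*(2 + 2*(3 + 2)/(-7)))*(-52) = ((2*(-⅐)*5)²*(2 + 2*(-⅐)*5))*(-52) = ((-10/7)²*(2 - 10/7))*(-52) = ((100/49)*(4/7))*(-52) = (400/343)*(-52) = -20800/343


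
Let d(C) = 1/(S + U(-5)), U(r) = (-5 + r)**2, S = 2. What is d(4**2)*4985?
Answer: 4985/102 ≈ 48.873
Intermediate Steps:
d(C) = 1/102 (d(C) = 1/(2 + (-5 - 5)**2) = 1/(2 + (-10)**2) = 1/(2 + 100) = 1/102)
d(4**2)*4985 = (1/102)*4985 = 4985/102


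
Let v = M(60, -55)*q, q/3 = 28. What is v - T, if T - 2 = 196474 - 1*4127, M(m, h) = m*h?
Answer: -469549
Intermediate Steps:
M(m, h) = h*m
q = 84 (q = 3*28 = 84)
v = -277200 (v = -55*60*84 = -3300*84 = -277200)
T = 192349 (T = 2 + (196474 - 1*4127) = 2 + (196474 - 4127) = 2 + 192347 = 192349)
v - T = -277200 - 1*192349 = -277200 - 192349 = -469549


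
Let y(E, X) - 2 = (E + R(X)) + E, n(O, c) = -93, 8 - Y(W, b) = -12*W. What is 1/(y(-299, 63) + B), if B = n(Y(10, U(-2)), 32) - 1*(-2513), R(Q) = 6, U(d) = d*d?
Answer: 1/1830 ≈ 0.00054645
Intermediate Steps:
U(d) = d**2
Y(W, b) = 8 + 12*W (Y(W, b) = 8 - (-12)*W = 8 + 12*W)
y(E, X) = 8 + 2*E (y(E, X) = 2 + ((E + 6) + E) = 2 + ((6 + E) + E) = 2 + (6 + 2*E) = 8 + 2*E)
B = 2420 (B = -93 - 1*(-2513) = -93 + 2513 = 2420)
1/(y(-299, 63) + B) = 1/((8 + 2*(-299)) + 2420) = 1/((8 - 598) + 2420) = 1/(-590 + 2420) = 1/1830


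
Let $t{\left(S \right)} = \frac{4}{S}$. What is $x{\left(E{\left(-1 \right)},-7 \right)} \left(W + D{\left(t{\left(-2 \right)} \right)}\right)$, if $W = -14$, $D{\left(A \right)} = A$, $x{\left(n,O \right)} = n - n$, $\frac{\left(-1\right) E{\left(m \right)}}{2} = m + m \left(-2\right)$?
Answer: $0$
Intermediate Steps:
$E{\left(m \right)} = 2 m$ ($E{\left(m \right)} = - 2 \left(m + m \left(-2\right)\right) = - 2 \left(m - 2 m\right) = - 2 \left(- m\right) = 2 m$)
$x{\left(n,O \right)} = 0$
$x{\left(E{\left(-1 \right)},-7 \right)} \left(W + D{\left(t{\left(-2 \right)} \right)}\right) = 0 \left(-14 + \frac{4}{-2}\right) = 0 \left(-14 + 4 \left(- \frac{1}{2}\right)\right) = 0 \left(-14 - 2\right) = 0 \left(-16\right) = 0$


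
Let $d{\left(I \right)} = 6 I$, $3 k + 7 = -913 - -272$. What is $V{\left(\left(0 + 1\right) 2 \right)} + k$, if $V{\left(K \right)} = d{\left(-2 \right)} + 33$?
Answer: $-195$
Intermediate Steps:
$k = -216$ ($k = - \frac{7}{3} + \frac{-913 - -272}{3} = - \frac{7}{3} + \frac{-913 + 272}{3} = - \frac{7}{3} + \frac{1}{3} \left(-641\right) = - \frac{7}{3} - \frac{641}{3} = -216$)
$V{\left(K \right)} = 21$ ($V{\left(K \right)} = 6 \left(-2\right) + 33 = -12 + 33 = 21$)
$V{\left(\left(0 + 1\right) 2 \right)} + k = 21 - 216 = -195$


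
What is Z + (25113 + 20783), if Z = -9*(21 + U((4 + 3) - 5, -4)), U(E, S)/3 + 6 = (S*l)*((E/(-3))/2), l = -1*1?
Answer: 45905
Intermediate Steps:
l = -1
U(E, S) = -18 + E*S/2 (U(E, S) = -18 + 3*((S*(-1))*((E/(-3))/2)) = -18 + 3*((-S)*((E*(-1/3))*(1/2))) = -18 + 3*((-S)*(-E/3*(1/2))) = -18 + 3*((-S)*(-E/6)) = -18 + 3*(E*S/6) = -18 + E*S/2)
Z = 9 (Z = -9*(21 + (-18 + (1/2)*((4 + 3) - 5)*(-4))) = -9*(21 + (-18 + (1/2)*(7 - 5)*(-4))) = -9*(21 + (-18 + (1/2)*2*(-4))) = -9*(21 + (-18 - 4)) = -9*(21 - 22) = -9*(-1) = 9)
Z + (25113 + 20783) = 9 + (25113 + 20783) = 9 + 45896 = 45905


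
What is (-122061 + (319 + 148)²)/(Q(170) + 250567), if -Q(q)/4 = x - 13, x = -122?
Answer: 96028/251107 ≈ 0.38242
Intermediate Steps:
Q(q) = 540 (Q(q) = -4*(-122 - 13) = -4*(-135) = 540)
(-122061 + (319 + 148)²)/(Q(170) + 250567) = (-122061 + (319 + 148)²)/(540 + 250567) = (-122061 + 467²)/251107 = (-122061 + 218089)*(1/251107) = 96028*(1/251107) = 96028/251107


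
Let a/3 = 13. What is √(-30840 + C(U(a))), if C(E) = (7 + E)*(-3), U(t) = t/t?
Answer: 4*I*√1929 ≈ 175.68*I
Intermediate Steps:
a = 39 (a = 3*13 = 39)
U(t) = 1
C(E) = -21 - 3*E
√(-30840 + C(U(a))) = √(-30840 + (-21 - 3*1)) = √(-30840 + (-21 - 3)) = √(-30840 - 24) = √(-30864) = 4*I*√1929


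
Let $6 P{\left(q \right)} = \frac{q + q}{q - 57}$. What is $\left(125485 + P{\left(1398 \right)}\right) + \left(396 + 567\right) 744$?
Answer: $\frac{1129064803}{1341} \approx 8.4196 \cdot 10^{5}$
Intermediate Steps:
$P{\left(q \right)} = \frac{q}{3 \left(-57 + q\right)}$ ($P{\left(q \right)} = \frac{\left(q + q\right) \frac{1}{q - 57}}{6} = \frac{2 q \frac{1}{-57 + q}}{6} = \frac{q}{3 \left(-57 + q\right)}$)
$\left(125485 + P{\left(1398 \right)}\right) + \left(396 + 567\right) 744 = \left(125485 + \frac{1}{3} \cdot 1398 \frac{1}{-57 + 1398}\right) + \left(396 + 567\right) 744 = \left(125485 + \frac{1}{3} \cdot 1398 \cdot \frac{1}{1341}\right) + 963 \cdot 744 = \left(125485 + \frac{1}{3} \cdot 1398 \cdot \frac{1}{1341}\right) + 716472 = \left(125485 + \frac{466}{1341}\right) + 716472 = \frac{168275851}{1341} + 716472 = \frac{1129064803}{1341}$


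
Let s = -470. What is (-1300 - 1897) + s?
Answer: -3667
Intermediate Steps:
(-1300 - 1897) + s = (-1300 - 1897) - 470 = -3197 - 470 = -3667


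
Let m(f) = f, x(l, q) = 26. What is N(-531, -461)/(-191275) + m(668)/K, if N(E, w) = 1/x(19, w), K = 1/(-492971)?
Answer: -1637681310738201/4973150 ≈ -3.2930e+8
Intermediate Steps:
K = -1/492971 ≈ -2.0285e-6
N(E, w) = 1/26
N(-531, -461)/(-191275) + m(668)/K = (1/26)/(-191275) + 668/(-1/492971) = (1/26)*(-1/191275) + 668*(-492971) = -1/4973150 - 329304628 = -1637681310738201/4973150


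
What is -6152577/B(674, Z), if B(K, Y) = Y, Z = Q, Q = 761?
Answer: -6152577/761 ≈ -8084.9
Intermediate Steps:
Z = 761
-6152577/B(674, Z) = -6152577/761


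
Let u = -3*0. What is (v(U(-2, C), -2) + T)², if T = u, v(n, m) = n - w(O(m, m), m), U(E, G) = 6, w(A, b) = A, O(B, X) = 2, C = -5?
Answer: 16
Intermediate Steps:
v(n, m) = -2 + n (v(n, m) = n - 1*2 = n - 2 = -2 + n)
u = 0
T = 0
(v(U(-2, C), -2) + T)² = ((-2 + 6) + 0)² = (4 + 0)² = 4² = 16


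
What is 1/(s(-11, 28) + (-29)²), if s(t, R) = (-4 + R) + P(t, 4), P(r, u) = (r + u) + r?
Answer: 1/847 ≈ 0.0011806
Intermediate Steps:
P(r, u) = u + 2*r
s(t, R) = R + 2*t (s(t, R) = (-4 + R) + (4 + 2*t) = R + 2*t)
1/(s(-11, 28) + (-29)²) = 1/((28 + 2*(-11)) + (-29)²) = 1/((28 - 22) + 841) = 1/(6 + 841) = 1/847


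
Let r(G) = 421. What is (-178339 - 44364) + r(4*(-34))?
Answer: -222282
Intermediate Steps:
(-178339 - 44364) + r(4*(-34)) = (-178339 - 44364) + 421 = -222703 + 421 = -222282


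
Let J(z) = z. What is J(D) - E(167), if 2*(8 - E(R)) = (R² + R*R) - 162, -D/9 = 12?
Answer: 27692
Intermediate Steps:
D = -108 (D = -9*12 = -108)
E(R) = 89 - R² (E(R) = 8 - ((R² + R*R) - 162)/2 = 8 - ((R² + R²) - 162)/2 = 8 - (2*R² - 162)/2 = 8 - (-162 + 2*R²)/2 = 8 + (81 - R²) = 89 - R²)
J(D) - E(167) = -108 - (89 - 1*167²) = -108 - (89 - 1*27889) = -108 - (89 - 27889) = -108 - 1*(-27800) = -108 + 27800 = 27692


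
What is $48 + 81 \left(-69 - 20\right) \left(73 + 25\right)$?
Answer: $-706434$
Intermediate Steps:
$48 + 81 \left(-69 - 20\right) \left(73 + 25\right) = 48 + 81 \left(\left(-89\right) 98\right) = 48 + 81 \left(-8722\right) = 48 - 706482 = -706434$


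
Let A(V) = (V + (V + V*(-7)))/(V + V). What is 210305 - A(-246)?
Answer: 420615/2 ≈ 2.1031e+5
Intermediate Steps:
A(V) = -5/2 (A(V) = (V + (V - 7*V))/((2*V)) = (V - 6*V)*(1/(2*V)) = (-5*V)*(1/(2*V)) = -5/2)
210305 - A(-246) = 210305 - 1*(-5/2) = 210305 + 5/2 = 420615/2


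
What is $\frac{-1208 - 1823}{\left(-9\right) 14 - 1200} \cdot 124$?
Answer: $\frac{187922}{663} \approx 283.44$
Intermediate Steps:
$\frac{-1208 - 1823}{\left(-9\right) 14 - 1200} \cdot 124 = - \frac{3031}{-126 - 1200} \cdot 124 = - \frac{3031}{-1326} \cdot 124 = \left(-3031\right) \left(- \frac{1}{1326}\right) 124 = \frac{3031}{1326} \cdot 124 = \frac{187922}{663}$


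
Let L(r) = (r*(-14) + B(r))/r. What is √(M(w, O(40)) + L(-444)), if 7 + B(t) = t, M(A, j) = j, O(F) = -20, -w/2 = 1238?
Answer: I*√1625595/222 ≈ 5.7432*I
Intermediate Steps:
w = -2476 (w = -2*1238 = -2476)
B(t) = -7 + t
L(r) = (-7 - 13*r)/r (L(r) = (r*(-14) + (-7 + r))/r = (-14*r + (-7 + r))/r = (-7 - 13*r)/r)
√(M(w, O(40)) + L(-444)) = √(-20 + (-13 - 7/(-444))) = √(-20 + (-13 - 7*(-1/444))) = √(-20 + (-13 + 7/444)) = √(-20 - 5765/444) = √(-14645/444) = I*√1625595/222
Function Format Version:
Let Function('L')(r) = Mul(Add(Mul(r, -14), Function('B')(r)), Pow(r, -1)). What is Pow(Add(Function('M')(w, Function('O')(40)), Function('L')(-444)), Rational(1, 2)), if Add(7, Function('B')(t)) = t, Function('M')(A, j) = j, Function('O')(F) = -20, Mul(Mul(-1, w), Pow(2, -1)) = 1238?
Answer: Mul(Rational(1, 222), I, Pow(1625595, Rational(1, 2))) ≈ Mul(5.7432, I)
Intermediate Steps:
w = -2476 (w = Mul(-2, 1238) = -2476)
Function('B')(t) = Add(-7, t)
Function('L')(r) = Mul(Pow(r, -1), Add(-7, Mul(-13, r))) (Function('L')(r) = Mul(Add(Mul(r, -14), Add(-7, r)), Pow(r, -1)) = Mul(Add(Mul(-14, r), Add(-7, r)), Pow(r, -1)) = Mul(Add(-7, Mul(-13, r)), Pow(r, -1)) = Mul(Pow(r, -1), Add(-7, Mul(-13, r))))
Pow(Add(Function('M')(w, Function('O')(40)), Function('L')(-444)), Rational(1, 2)) = Pow(Add(-20, Add(-13, Mul(-7, Pow(-444, -1)))), Rational(1, 2)) = Pow(Add(-20, Add(-13, Mul(-7, Rational(-1, 444)))), Rational(1, 2)) = Pow(Add(-20, Add(-13, Rational(7, 444))), Rational(1, 2)) = Pow(Add(-20, Rational(-5765, 444)), Rational(1, 2)) = Pow(Rational(-14645, 444), Rational(1, 2)) = Mul(Rational(1, 222), I, Pow(1625595, Rational(1, 2)))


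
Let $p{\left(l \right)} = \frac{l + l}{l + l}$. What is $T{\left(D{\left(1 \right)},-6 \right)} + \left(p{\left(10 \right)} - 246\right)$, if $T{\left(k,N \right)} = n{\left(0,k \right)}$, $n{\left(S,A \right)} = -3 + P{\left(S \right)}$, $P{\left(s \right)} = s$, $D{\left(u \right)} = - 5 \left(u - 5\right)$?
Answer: $-248$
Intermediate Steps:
$D{\left(u \right)} = 25 - 5 u$ ($D{\left(u \right)} = - 5 \left(-5 + u\right) = 25 - 5 u$)
$p{\left(l \right)} = 1$ ($p{\left(l \right)} = \frac{2 l}{2 l} = 2 l \frac{1}{2 l} = 1$)
$n{\left(S,A \right)} = -3 + S$
$T{\left(k,N \right)} = -3$ ($T{\left(k,N \right)} = -3 + 0 = -3$)
$T{\left(D{\left(1 \right)},-6 \right)} + \left(p{\left(10 \right)} - 246\right) = -3 + \left(1 - 246\right) = -3 - 245 = -248$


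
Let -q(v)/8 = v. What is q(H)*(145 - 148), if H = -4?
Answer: -96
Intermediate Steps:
q(v) = -8*v
q(H)*(145 - 148) = (-8*(-4))*(145 - 148) = 32*(-3) = -96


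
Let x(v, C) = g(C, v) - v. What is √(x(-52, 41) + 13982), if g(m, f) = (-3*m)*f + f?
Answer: √20378 ≈ 142.75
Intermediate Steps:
g(m, f) = f - 3*f*m (g(m, f) = -3*f*m + f = f - 3*f*m)
x(v, C) = -v + v*(1 - 3*C) (x(v, C) = v*(1 - 3*C) - v = -v + v*(1 - 3*C))
√(x(-52, 41) + 13982) = √(-3*41*(-52) + 13982) = √(6396 + 13982) = √20378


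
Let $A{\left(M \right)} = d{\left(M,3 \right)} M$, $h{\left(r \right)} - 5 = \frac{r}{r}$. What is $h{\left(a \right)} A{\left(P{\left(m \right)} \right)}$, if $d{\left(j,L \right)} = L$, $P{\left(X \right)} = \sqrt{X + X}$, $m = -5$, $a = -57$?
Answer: $18 i \sqrt{10} \approx 56.921 i$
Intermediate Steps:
$h{\left(r \right)} = 6$ ($h{\left(r \right)} = 5 + \frac{r}{r} = 5 + 1 = 6$)
$P{\left(X \right)} = \sqrt{2} \sqrt{X}$ ($P{\left(X \right)} = \sqrt{2 X} = \sqrt{2} \sqrt{X}$)
$A{\left(M \right)} = 3 M$
$h{\left(a \right)} A{\left(P{\left(m \right)} \right)} = 6 \cdot 3 \sqrt{2} \sqrt{-5} = 6 \cdot 3 \sqrt{2} i \sqrt{5} = 6 \cdot 3 i \sqrt{10} = 18 i \sqrt{10}$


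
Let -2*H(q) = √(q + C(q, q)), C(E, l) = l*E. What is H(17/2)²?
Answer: 323/16 ≈ 20.188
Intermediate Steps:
C(E, l) = E*l
H(q) = -√(q + q²)/2 (H(q) = -√(q + q*q)/2 = -√(q + q²)/2)
H(17/2)² = (-√(1 + 17/2)*(√34/2)/2)² = (-√(1 + 17*(½))*(√34/2)/2)² = (-√34*√(1 + 17/2)/2/2)² = (-√323/2/2)² = (-√323/4)² = 323/16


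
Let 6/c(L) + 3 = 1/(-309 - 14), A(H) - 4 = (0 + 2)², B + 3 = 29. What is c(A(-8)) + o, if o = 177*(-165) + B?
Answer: -14152784/485 ≈ -29181.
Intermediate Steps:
B = 26 (B = -3 + 29 = 26)
A(H) = 8 (A(H) = 4 + (0 + 2)² = 4 + 2² = 4 + 4 = 8)
c(L) = -969/485 (c(L) = 6/(-3 + 1/(-309 - 14)) = 6/(-3 + 1/(-323)) = 6/(-3 - 1/323) = 6/(-970/323) = 6*(-323/970) = -969/485)
o = -29179 (o = 177*(-165) + 26 = -29205 + 26 = -29179)
c(A(-8)) + o = -969/485 - 29179 = -14152784/485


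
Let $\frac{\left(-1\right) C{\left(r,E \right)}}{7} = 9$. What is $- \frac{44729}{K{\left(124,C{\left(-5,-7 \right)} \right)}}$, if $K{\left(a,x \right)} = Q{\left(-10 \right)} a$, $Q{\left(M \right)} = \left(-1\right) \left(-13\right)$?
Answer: $- \frac{44729}{1612} \approx -27.748$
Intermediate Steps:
$C{\left(r,E \right)} = -63$ ($C{\left(r,E \right)} = \left(-7\right) 9 = -63$)
$Q{\left(M \right)} = 13$
$K{\left(a,x \right)} = 13 a$
$- \frac{44729}{K{\left(124,C{\left(-5,-7 \right)} \right)}} = - \frac{44729}{13 \cdot 124} = - \frac{44729}{1612}$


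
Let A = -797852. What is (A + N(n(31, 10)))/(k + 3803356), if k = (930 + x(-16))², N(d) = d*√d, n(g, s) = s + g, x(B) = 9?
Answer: -797852/4685077 + 41*√41/4685077 ≈ -0.17024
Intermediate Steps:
n(g, s) = g + s
N(d) = d^(3/2)
k = 881721 (k = (930 + 9)² = 939² = 881721)
(A + N(n(31, 10)))/(k + 3803356) = (-797852 + (31 + 10)^(3/2))/(881721 + 3803356) = (-797852 + 41^(3/2))/4685077 = (-797852 + 41*√41)*(1/4685077) = -797852/4685077 + 41*√41/4685077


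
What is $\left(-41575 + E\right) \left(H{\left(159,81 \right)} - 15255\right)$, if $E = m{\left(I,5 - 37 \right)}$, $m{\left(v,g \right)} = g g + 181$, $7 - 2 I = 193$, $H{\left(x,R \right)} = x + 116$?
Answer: $604742600$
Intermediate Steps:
$H{\left(x,R \right)} = 116 + x$
$I = -93$ ($I = \frac{7}{2} - \frac{193}{2} = -93$)
$m{\left(v,g \right)} = 181 + g^{2}$ ($m{\left(v,g \right)} = g^{2} + 181 = 181 + g^{2}$)
$E = 1205$ ($E = 181 + \left(5 - 37\right)^{2} = 181 + \left(-32\right)^{2} = 181 + 1024 = 1205$)
$\left(-41575 + E\right) \left(H{\left(159,81 \right)} - 15255\right) = \left(-41575 + 1205\right) \left(\left(116 + 159\right) - 15255\right) = - 40370 \left(275 + \left(-23426 + 8171\right)\right) = - 40370 \left(275 - 15255\right) = \left(-40370\right) \left(-14980\right) = 604742600$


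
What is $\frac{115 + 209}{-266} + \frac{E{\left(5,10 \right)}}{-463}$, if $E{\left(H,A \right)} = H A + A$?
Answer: $- \frac{82986}{61579} \approx -1.3476$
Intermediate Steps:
$E{\left(H,A \right)} = A + A H$ ($E{\left(H,A \right)} = A H + A = A + A H$)
$\frac{115 + 209}{-266} + \frac{E{\left(5,10 \right)}}{-463} = \frac{115 + 209}{-266} + \frac{10 \left(1 + 5\right)}{-463} = 324 \left(- \frac{1}{266}\right) + 10 \cdot 6 \left(- \frac{1}{463}\right) = - \frac{162}{133} + 60 \left(- \frac{1}{463}\right) = - \frac{162}{133} - \frac{60}{463} = - \frac{82986}{61579}$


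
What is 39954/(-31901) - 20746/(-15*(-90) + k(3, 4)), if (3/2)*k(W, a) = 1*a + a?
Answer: -2974941/179653 ≈ -16.559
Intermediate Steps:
k(W, a) = 4*a/3 (k(W, a) = 2*(1*a + a)/3 = 2*(a + a)/3 = 2*(2*a)/3 = 4*a/3)
39954/(-31901) - 20746/(-15*(-90) + k(3, 4)) = 39954/(-31901) - 20746/(-15*(-90) + (4/3)*4) = 39954*(-1/31901) - 20746/(1350 + 16/3) = -39954/31901 - 20746/4066/3 = -39954/31901 - 20746*3/4066 = -39954/31901 - 31119/2033 = -2974941/179653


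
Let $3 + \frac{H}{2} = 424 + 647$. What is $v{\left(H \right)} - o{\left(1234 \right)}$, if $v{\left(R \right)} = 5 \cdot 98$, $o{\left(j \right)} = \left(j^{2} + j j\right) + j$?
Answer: $-3046256$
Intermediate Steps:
$o{\left(j \right)} = j + 2 j^{2}$ ($o{\left(j \right)} = \left(j^{2} + j^{2}\right) + j = 2 j^{2} + j = j + 2 j^{2}$)
$H = 2136$ ($H = -6 + 2 \left(424 + 647\right) = -6 + 2 \cdot 1071 = -6 + 2142 = 2136$)
$v{\left(R \right)} = 490$
$v{\left(H \right)} - o{\left(1234 \right)} = 490 - 1234 \left(1 + 2 \cdot 1234\right) = 490 - 1234 \left(1 + 2468\right) = 490 - 1234 \cdot 2469 = 490 - 3046746 = -3046256$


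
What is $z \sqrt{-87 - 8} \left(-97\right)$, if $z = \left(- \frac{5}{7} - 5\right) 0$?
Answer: $0$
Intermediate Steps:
$z = 0$ ($z = \left(\left(-5\right) \frac{1}{7} - 5\right) 0 = \left(- \frac{5}{7} - 5\right) 0 = \left(- \frac{40}{7}\right) 0 = 0$)
$z \sqrt{-87 - 8} \left(-97\right) = 0 \sqrt{-87 - 8} \left(-97\right) = 0 \sqrt{-95} \left(-97\right) = 0 i \sqrt{95} \left(-97\right) = 0 \left(-97\right) = 0$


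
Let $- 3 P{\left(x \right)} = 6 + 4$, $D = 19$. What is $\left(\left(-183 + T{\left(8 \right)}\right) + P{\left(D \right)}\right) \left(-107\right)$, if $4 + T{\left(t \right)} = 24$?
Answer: $\frac{53393}{3} \approx 17798.0$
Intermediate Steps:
$T{\left(t \right)} = 20$ ($T{\left(t \right)} = -4 + 24 = 20$)
$P{\left(x \right)} = - \frac{10}{3}$ ($P{\left(x \right)} = - \frac{6 + 4}{3} = \left(- \frac{1}{3}\right) 10 = - \frac{10}{3}$)
$\left(\left(-183 + T{\left(8 \right)}\right) + P{\left(D \right)}\right) \left(-107\right) = \left(\left(-183 + 20\right) - \frac{10}{3}\right) \left(-107\right) = \left(-163 - \frac{10}{3}\right) \left(-107\right) = \left(- \frac{499}{3}\right) \left(-107\right) = \frac{53393}{3}$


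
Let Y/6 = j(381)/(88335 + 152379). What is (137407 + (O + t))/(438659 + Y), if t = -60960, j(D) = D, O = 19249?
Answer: 639871304/2933093467 ≈ 0.21816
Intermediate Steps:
Y = 127/13373 (Y = 6*(381/(88335 + 152379)) = 6*(381/240714) = 6*(381*(1/240714)) = 6*(127/80238) = 127/13373 ≈ 0.0094967)
(137407 + (O + t))/(438659 + Y) = (137407 + (19249 - 60960))/(438659 + 127/13373) = (137407 - 41711)/(5866186934/13373) = 95696*(13373/5866186934) = 639871304/2933093467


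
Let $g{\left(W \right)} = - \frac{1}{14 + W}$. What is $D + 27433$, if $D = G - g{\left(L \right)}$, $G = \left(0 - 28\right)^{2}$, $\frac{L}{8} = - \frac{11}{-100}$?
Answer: $\frac{10496749}{372} \approx 28217.0$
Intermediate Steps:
$L = \frac{22}{25}$ ($L = 8 \left(- \frac{11}{-100}\right) = 8 \left(\left(-11\right) \left(- \frac{1}{100}\right)\right) = 8 \cdot \frac{11}{100} = \frac{22}{25} \approx 0.88$)
$G = 784$ ($G = \left(-28\right)^{2} = 784$)
$D = \frac{291673}{372}$ ($D = 784 - - \frac{1}{14 + \frac{22}{25}} = 784 - - \frac{1}{\frac{372}{25}} = 784 - \left(-1\right) \frac{25}{372} = 784 - - \frac{25}{372} = 784 + \frac{25}{372} = \frac{291673}{372} \approx 784.07$)
$D + 27433 = \frac{291673}{372} + 27433 = \frac{10496749}{372}$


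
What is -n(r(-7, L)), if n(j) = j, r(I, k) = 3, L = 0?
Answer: -3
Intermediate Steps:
-n(r(-7, L)) = -1*3 = -3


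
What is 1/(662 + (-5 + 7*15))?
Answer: 1/762 ≈ 0.0013123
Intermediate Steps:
1/(662 + (-5 + 7*15)) = 1/(662 + (-5 + 105)) = 1/(662 + 100) = 1/762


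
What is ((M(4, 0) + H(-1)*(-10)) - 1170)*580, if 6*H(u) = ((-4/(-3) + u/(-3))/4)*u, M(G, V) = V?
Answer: -6103775/9 ≈ -6.7820e+5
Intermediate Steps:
H(u) = u*(1/3 - u/12)/6 (H(u) = (((-4/(-3) + u/(-3))/4)*u)/6 = (((-4*(-1/3) + u*(-1/3))*(1/4))*u)/6 = (((4/3 - u/3)*(1/4))*u)/6 = ((1/3 - u/12)*u)/6 = (u*(1/3 - u/12))/6 = u*(1/3 - u/12)/6)
((M(4, 0) + H(-1)*(-10)) - 1170)*580 = ((0 + ((1/72)*(-1)*(4 - 1*(-1)))*(-10)) - 1170)*580 = ((0 + ((1/72)*(-1)*(4 + 1))*(-10)) - 1170)*580 = ((0 + ((1/72)*(-1)*5)*(-10)) - 1170)*580 = ((0 - 5/72*(-10)) - 1170)*580 = ((0 + 25/36) - 1170)*580 = (25/36 - 1170)*580 = -42095/36*580 = -6103775/9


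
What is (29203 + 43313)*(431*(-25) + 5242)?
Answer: -401231028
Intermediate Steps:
(29203 + 43313)*(431*(-25) + 5242) = 72516*(-10775 + 5242) = 72516*(-5533) = -401231028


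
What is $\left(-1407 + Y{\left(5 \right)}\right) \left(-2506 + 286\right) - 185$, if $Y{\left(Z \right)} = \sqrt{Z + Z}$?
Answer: $3123355 - 2220 \sqrt{10} \approx 3.1163 \cdot 10^{6}$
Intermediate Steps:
$Y{\left(Z \right)} = \sqrt{2} \sqrt{Z}$ ($Y{\left(Z \right)} = \sqrt{2 Z} = \sqrt{2} \sqrt{Z}$)
$\left(-1407 + Y{\left(5 \right)}\right) \left(-2506 + 286\right) - 185 = \left(-1407 + \sqrt{2} \sqrt{5}\right) \left(-2506 + 286\right) - 185 = \left(-1407 + \sqrt{10}\right) \left(-2220\right) - 185 = \left(3123540 - 2220 \sqrt{10}\right) - 185 = 3123355 - 2220 \sqrt{10}$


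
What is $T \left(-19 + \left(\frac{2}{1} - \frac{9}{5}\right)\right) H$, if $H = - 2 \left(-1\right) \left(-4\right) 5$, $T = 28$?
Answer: $21056$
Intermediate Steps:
$H = -40$ ($H = - 2 \cdot 4 \cdot 5 = \left(-2\right) 20 = -40$)
$T \left(-19 + \left(\frac{2}{1} - \frac{9}{5}\right)\right) H = 28 \left(-19 + \left(\frac{2}{1} - \frac{9}{5}\right)\right) \left(-40\right) = 28 \left(-19 + \left(2 \cdot 1 - \frac{9}{5}\right)\right) \left(-40\right) = 28 \left(-19 + \left(2 - \frac{9}{5}\right)\right) \left(-40\right) = 28 \left(-19 + \frac{1}{5}\right) \left(-40\right) = 28 \left(- \frac{94}{5}\right) \left(-40\right) = \left(- \frac{2632}{5}\right) \left(-40\right) = 21056$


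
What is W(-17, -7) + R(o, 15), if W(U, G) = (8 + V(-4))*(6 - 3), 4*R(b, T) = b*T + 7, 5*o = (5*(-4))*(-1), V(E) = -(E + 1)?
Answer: 199/4 ≈ 49.750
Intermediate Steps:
V(E) = -1 - E (V(E) = -(1 + E) = -1 - E)
o = 4 (o = ((5*(-4))*(-1))/5 = (-20*(-1))/5 = (⅕)*20 = 4)
R(b, T) = 7/4 + T*b/4 (R(b, T) = (b*T + 7)/4 = (T*b + 7)/4 = (7 + T*b)/4 = 7/4 + T*b/4)
W(U, G) = 33 (W(U, G) = (8 + (-1 - 1*(-4)))*(6 - 3) = (8 + (-1 + 4))*3 = (8 + 3)*3 = 11*3 = 33)
W(-17, -7) + R(o, 15) = 33 + (7/4 + (¼)*15*4) = 33 + (7/4 + 15) = 33 + 67/4 = 199/4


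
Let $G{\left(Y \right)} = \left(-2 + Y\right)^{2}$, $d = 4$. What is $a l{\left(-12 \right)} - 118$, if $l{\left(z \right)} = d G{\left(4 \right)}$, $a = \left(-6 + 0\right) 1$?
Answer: $-214$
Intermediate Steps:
$a = -6$ ($a = \left(-6\right) 1 = -6$)
$l{\left(z \right)} = 16$ ($l{\left(z \right)} = 4 \left(-2 + 4\right)^{2} = 4 \cdot 2^{2} = 4 \cdot 4 = 16$)
$a l{\left(-12 \right)} - 118 = \left(-6\right) 16 - 118 = -96 - 118 = -214$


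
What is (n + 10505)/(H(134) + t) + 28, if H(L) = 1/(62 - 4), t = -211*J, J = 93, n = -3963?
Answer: 31488288/1138133 ≈ 27.667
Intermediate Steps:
t = -19623 (t = -211*93 = -19623)
H(L) = 1/58
(n + 10505)/(H(134) + t) + 28 = (-3963 + 10505)/(1/58 - 19623) + 28 = 6542/(-1138133/58) + 28 = 6542*(-58/1138133) + 28 = -379436/1138133 + 28 = 31488288/1138133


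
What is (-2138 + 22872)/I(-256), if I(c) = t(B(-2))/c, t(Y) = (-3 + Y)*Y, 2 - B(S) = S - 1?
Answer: -2653952/5 ≈ -5.3079e+5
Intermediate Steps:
B(S) = 3 - S (B(S) = 2 - (S - 1) = 2 - (-1 + S) = 2 + (1 - S) = 3 - S)
t(Y) = Y*(-3 + Y)
I(c) = 10/c (I(c) = ((3 - 1*(-2))*(-3 + (3 - 1*(-2))))/c = ((3 + 2)*(-3 + (3 + 2)))/c = (5*(-3 + 5))/c = (5*2)/c = 10/c)
(-2138 + 22872)/I(-256) = (-2138 + 22872)/((10/(-256))) = 20734/((10*(-1/256))) = 20734/(-5/128) = 20734*(-128/5) = -2653952/5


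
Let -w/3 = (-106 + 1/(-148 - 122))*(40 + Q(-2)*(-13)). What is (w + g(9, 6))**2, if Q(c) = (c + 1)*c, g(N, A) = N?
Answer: 40301365504/2025 ≈ 1.9902e+7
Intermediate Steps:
Q(c) = c*(1 + c) (Q(c) = (1 + c)*c = c*(1 + c))
w = 200347/45 (w = -3*(-106 + 1/(-148 - 122))*(40 - 2*(1 - 2)*(-13)) = -3*(-106 + 1/(-270))*(40 - 2*(-1)*(-13)) = -3*(-106 - 1/270)*(40 + 2*(-13)) = -(-28621)*(40 - 26)/90 = -(-28621)*14/90 = -3*(-200347/135) = 200347/45 ≈ 4452.2)
(w + g(9, 6))**2 = (200347/45 + 9)**2 = (200752/45)**2 = 40301365504/2025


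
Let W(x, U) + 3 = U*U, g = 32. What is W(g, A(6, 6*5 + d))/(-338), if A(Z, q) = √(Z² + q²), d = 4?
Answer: -1189/338 ≈ -3.5177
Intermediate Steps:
W(x, U) = -3 + U² (W(x, U) = -3 + U*U = -3 + U²)
W(g, A(6, 6*5 + d))/(-338) = (-3 + (√(6² + (6*5 + 4)²))²)/(-338) = (-3 + (√(36 + (30 + 4)²))²)*(-1/338) = (-3 + (√(36 + 34²))²)*(-1/338) = (-3 + (√(36 + 1156))²)*(-1/338) = (-3 + (√1192)²)*(-1/338) = (-3 + (2*√298)²)*(-1/338) = (-3 + 1192)*(-1/338) = 1189*(-1/338) = -1189/338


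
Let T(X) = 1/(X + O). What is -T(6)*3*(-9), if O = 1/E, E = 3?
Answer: 81/19 ≈ 4.2632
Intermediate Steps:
O = 1/3 ≈ 0.33333
T(X) = 1/(1/3 + X) (T(X) = 1/(X + 1/3) = 1/(1/3 + X))
-T(6)*3*(-9) = -(3/(1 + 3*6))*3*(-9) = -(3/(1 + 18))*3*(-9) = -(3/19)*3*(-9) = -9*(-9)/19 = -1*(-81/19) = 81/19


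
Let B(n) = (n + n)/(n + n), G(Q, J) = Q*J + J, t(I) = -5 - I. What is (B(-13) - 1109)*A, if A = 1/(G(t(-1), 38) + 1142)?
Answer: -277/257 ≈ -1.0778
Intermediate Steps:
G(Q, J) = J + J*Q (G(Q, J) = J*Q + J = J + J*Q)
B(n) = 1 (B(n) = (2*n)/((2*n)) = (2*n)*(1/(2*n)) = 1)
A = 1/1028 (A = 1/(38*(1 + (-5 - 1*(-1))) + 1142) = 1/(38*(1 + (-5 + 1)) + 1142) = 1/(38*(1 - 4) + 1142) = 1/(38*(-3) + 1142) = 1/(-114 + 1142) = 1/1028 ≈ 0.00097276)
(B(-13) - 1109)*A = (1 - 1109)*(1/1028) = -1108*1/1028 = -277/257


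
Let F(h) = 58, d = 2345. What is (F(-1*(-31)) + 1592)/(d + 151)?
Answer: 275/416 ≈ 0.66106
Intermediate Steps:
(F(-1*(-31)) + 1592)/(d + 151) = (58 + 1592)/(2345 + 151) = 1650/2496 = 1650*(1/2496) = 275/416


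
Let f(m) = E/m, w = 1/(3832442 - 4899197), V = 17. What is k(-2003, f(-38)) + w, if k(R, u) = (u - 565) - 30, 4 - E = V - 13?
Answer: -634719226/1066755 ≈ -595.00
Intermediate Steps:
E = 0 (E = 4 - (17 - 13) = 4 - 1*4 = 4 - 4 = 0)
w = -1/1066755 (w = 1/(-1066755) = -1/1066755 ≈ -9.3742e-7)
f(m) = 0 (f(m) = 0/m = 0)
k(R, u) = -595 + u (k(R, u) = (-565 + u) - 30 = -595 + u)
k(-2003, f(-38)) + w = (-595 + 0) - 1/1066755 = -595 - 1/1066755 = -634719226/1066755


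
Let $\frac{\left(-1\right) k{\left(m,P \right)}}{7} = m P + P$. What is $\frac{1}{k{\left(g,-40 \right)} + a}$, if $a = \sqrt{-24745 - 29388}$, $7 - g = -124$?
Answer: $\frac{36960}{1366095733} - \frac{i \sqrt{54133}}{1366095733} \approx 2.7055 \cdot 10^{-5} - 1.7031 \cdot 10^{-7} i$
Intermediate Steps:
$g = 131$ ($g = 7 - -124 = 7 + 124 = 131$)
$a = i \sqrt{54133}$ ($a = \sqrt{-54133} = i \sqrt{54133} \approx 232.67 i$)
$k{\left(m,P \right)} = - 7 P - 7 P m$ ($k{\left(m,P \right)} = - 7 \left(m P + P\right) = - 7 \left(P m + P\right) = - 7 \left(P + P m\right) = - 7 P - 7 P m$)
$\frac{1}{k{\left(g,-40 \right)} + a} = \frac{1}{\left(-7\right) \left(-40\right) \left(1 + 131\right) + i \sqrt{54133}} = \frac{1}{\left(-7\right) \left(-40\right) 132 + i \sqrt{54133}} = \frac{1}{36960 + i \sqrt{54133}}$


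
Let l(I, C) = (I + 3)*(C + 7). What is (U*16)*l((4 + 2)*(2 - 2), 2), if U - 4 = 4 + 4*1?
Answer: 5184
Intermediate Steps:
U = 12 (U = 4 + (4 + 4*1) = 4 + (4 + 4) = 4 + 8 = 12)
l(I, C) = (3 + I)*(7 + C)
(U*16)*l((4 + 2)*(2 - 2), 2) = (12*16)*(21 + 3*2 + 7*((4 + 2)*(2 - 2)) + 2*((4 + 2)*(2 - 2))) = 192*(21 + 6 + 7*(6*0) + 2*(6*0)) = 192*(21 + 6 + 7*0 + 2*0) = 192*(21 + 6 + 0 + 0) = 192*27 = 5184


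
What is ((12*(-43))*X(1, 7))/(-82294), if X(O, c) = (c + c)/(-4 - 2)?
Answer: -602/41147 ≈ -0.014630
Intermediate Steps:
X(O, c) = -c/3 (X(O, c) = (2*c)/(-6) = (2*c)*(-1/6) = -c/3)
((12*(-43))*X(1, 7))/(-82294) = ((12*(-43))*(-1/3*7))/(-82294) = -516*(-7/3)*(-1/82294) = 1204*(-1/82294) = -602/41147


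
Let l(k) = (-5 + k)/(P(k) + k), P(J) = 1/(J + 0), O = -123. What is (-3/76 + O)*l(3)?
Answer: 28053/380 ≈ 73.824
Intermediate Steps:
P(J) = 1/J
l(k) = (-5 + k)/(k + 1/k) (l(k) = (-5 + k)/(1/k + k) = (-5 + k)/(k + 1/k))
(-3/76 + O)*l(3) = (-3/76 - 123)*(3*(-5 + 3)/(1 + 3**2)) = (-3*1/76 - 123)*(3*(-2)/(1 + 9)) = (-3/76 - 123)*(3*(-2)/10) = -28053*(-2)/(76*10) = -9351/76*(-3/5) = 28053/380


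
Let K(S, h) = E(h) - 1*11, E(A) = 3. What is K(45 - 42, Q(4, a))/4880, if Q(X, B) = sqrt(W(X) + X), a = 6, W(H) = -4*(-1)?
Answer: -1/610 ≈ -0.0016393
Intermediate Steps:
W(H) = 4
Q(X, B) = sqrt(4 + X)
K(S, h) = -8 (K(S, h) = 3 - 1*11 = 3 - 11 = -8)
K(45 - 42, Q(4, a))/4880 = -8/4880 = -8*1/4880 = -1/610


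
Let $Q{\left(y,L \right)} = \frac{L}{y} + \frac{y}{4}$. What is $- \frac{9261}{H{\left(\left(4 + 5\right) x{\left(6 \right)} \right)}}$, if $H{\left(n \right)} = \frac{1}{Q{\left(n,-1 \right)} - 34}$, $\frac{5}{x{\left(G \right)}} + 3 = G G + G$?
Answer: $\frac{83259477}{260} \approx 3.2023 \cdot 10^{5}$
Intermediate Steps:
$x{\left(G \right)} = \frac{5}{-3 + G + G^{2}}$ ($x{\left(G \right)} = \frac{5}{-3 + \left(G G + G\right)} = \frac{5}{-3 + \left(G^{2} + G\right)} = \frac{5}{-3 + \left(G + G^{2}\right)} = \frac{5}{-3 + G + G^{2}}$)
$Q{\left(y,L \right)} = \frac{y}{4} + \frac{L}{y}$ ($Q{\left(y,L \right)} = \frac{L}{y} + y \frac{1}{4} = \frac{L}{y} + \frac{y}{4} = \frac{y}{4} + \frac{L}{y}$)
$H{\left(n \right)} = \frac{1}{-34 - \frac{1}{n} + \frac{n}{4}}$ ($H{\left(n \right)} = \frac{1}{\left(\frac{n}{4} - \frac{1}{n}\right) - 34} = \frac{1}{\left(- \frac{1}{n} + \frac{n}{4}\right) - 34} = \frac{1}{-34 - \frac{1}{n} + \frac{n}{4}}$)
$- \frac{9261}{H{\left(\left(4 + 5\right) x{\left(6 \right)} \right)}} = - \frac{9261}{\left(-4\right) \left(4 + 5\right) \frac{5}{-3 + 6 + 6^{2}} \frac{1}{4 - \left(4 + 5\right) \frac{5}{-3 + 6 + 6^{2}} \left(-136 + \left(4 + 5\right) \frac{5}{-3 + 6 + 6^{2}}\right)}} = - \frac{9261}{\left(-4\right) 9 \frac{5}{-3 + 6 + 36} \frac{1}{4 - 9 \frac{5}{-3 + 6 + 36} \left(-136 + 9 \frac{5}{-3 + 6 + 36}\right)}} = - \frac{9261}{\left(-4\right) 9 \cdot \frac{5}{39} \frac{1}{4 - 9 \cdot \frac{5}{39} \left(-136 + 9 \cdot \frac{5}{39}\right)}} = - \frac{9261}{\left(-4\right) \frac{15}{13} \frac{1}{4 - \frac{15 \left(-136 + \frac{15}{13}\right)}{13}}} = - \frac{9261}{\left(-4\right) \frac{15}{13} \frac{1}{4 - \frac{15}{13} \left(- \frac{1753}{13}\right)}} = - \frac{9261}{\left(-4\right) \frac{15}{13} \frac{1}{4 + \frac{26295}{169}}} = - \frac{9261}{\left(-4\right) \frac{15}{13} \frac{1}{\frac{26971}{169}}} = - \frac{9261}{\left(-4\right) \frac{15}{13} \cdot \frac{169}{26971}} = - \frac{9261}{- \frac{780}{26971}} = \left(-9261\right) \left(- \frac{26971}{780}\right) = \frac{83259477}{260}$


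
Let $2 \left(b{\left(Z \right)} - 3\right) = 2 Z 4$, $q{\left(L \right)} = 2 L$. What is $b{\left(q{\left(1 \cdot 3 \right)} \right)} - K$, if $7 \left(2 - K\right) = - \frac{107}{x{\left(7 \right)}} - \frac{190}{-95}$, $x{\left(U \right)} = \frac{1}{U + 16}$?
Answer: $- \frac{2284}{7} \approx -326.29$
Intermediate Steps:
$b{\left(Z \right)} = 3 + 4 Z$ ($b{\left(Z \right)} = 3 + \frac{2 Z 4}{2} = 3 + \frac{8 Z}{2} = 3 + 4 Z$)
$x{\left(U \right)} = \frac{1}{16 + U}$
$K = \frac{2473}{7}$ ($K = 2 - \frac{- \frac{107}{\frac{1}{16 + 7}} - \frac{190}{-95}}{7} = 2 - \frac{- \frac{107}{\frac{1}{23}} - -2}{7} = 2 - \frac{- 107 \frac{1}{\frac{1}{23}} + 2}{7} = 2 - \frac{\left(-107\right) 23 + 2}{7} = 2 - \frac{-2461 + 2}{7} = 2 - - \frac{2459}{7} = 2 + \frac{2459}{7} = \frac{2473}{7} \approx 353.29$)
$b{\left(q{\left(1 \cdot 3 \right)} \right)} - K = \left(3 + 4 \cdot 2 \cdot 1 \cdot 3\right) - \frac{2473}{7} = \left(3 + 4 \cdot 2 \cdot 3\right) - \frac{2473}{7} = \left(3 + 4 \cdot 6\right) - \frac{2473}{7} = \left(3 + 24\right) - \frac{2473}{7} = 27 - \frac{2473}{7} = - \frac{2284}{7}$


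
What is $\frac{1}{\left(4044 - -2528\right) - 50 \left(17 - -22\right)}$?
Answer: $\frac{1}{4622} \approx 0.00021636$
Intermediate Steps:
$\frac{1}{\left(4044 - -2528\right) - 50 \left(17 - -22\right)} = \frac{1}{\left(4044 + 2528\right) - 50 \left(17 + 22\right)} = \frac{1}{6572 - 1950} = \frac{1}{4622}$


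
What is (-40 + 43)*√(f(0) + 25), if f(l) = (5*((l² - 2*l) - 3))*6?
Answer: 3*I*√65 ≈ 24.187*I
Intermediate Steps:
f(l) = -90 - 60*l + 30*l² (f(l) = (5*(-3 + l² - 2*l))*6 = (-15 - 10*l + 5*l²)*6 = -90 - 60*l + 30*l²)
(-40 + 43)*√(f(0) + 25) = (-40 + 43)*√((-90 - 60*0 + 30*0²) + 25) = 3*√((-90 + 0 + 30*0) + 25) = 3*√((-90 + 0 + 0) + 25) = 3*√(-90 + 25) = 3*√(-65) = 3*(I*√65) = 3*I*√65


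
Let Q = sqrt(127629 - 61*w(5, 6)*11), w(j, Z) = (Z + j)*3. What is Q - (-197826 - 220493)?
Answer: 418319 + sqrt(105486) ≈ 4.1864e+5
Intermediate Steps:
w(j, Z) = 3*Z + 3*j
Q = sqrt(105486) (Q = sqrt(127629 - 61*(3*6 + 3*5)*11) = sqrt(127629 - 61*(18 + 15)*11) = sqrt(127629 - 61*33*11) = sqrt(127629 - 2013*11) = sqrt(127629 - 22143) = sqrt(105486) ≈ 324.79)
Q - (-197826 - 220493) = sqrt(105486) - (-197826 - 220493) = sqrt(105486) - 1*(-418319) = sqrt(105486) + 418319 = 418319 + sqrt(105486)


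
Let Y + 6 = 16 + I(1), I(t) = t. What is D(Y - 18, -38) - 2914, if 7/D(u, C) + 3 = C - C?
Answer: -8749/3 ≈ -2916.3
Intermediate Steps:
Y = 11 (Y = -6 + (16 + 1) = -6 + 17 = 11)
D(u, C) = -7/3 (D(u, C) = 7/(-3 + (C - C)) = 7/(-3 + 0) = 7/(-3) = 7*(-1/3) = -7/3)
D(Y - 18, -38) - 2914 = -7/3 - 2914 = -8749/3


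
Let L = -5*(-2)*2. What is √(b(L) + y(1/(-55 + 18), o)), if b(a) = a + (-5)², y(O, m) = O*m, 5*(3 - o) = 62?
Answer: 2*√387205/185 ≈ 6.7271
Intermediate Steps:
o = -47/5 (o = 3 - ⅕*62 = 3 - 62/5 = -47/5 ≈ -9.4000)
L = 20 (L = 10*2 = 20)
b(a) = 25 + a (b(a) = a + 25 = 25 + a)
√(b(L) + y(1/(-55 + 18), o)) = √((25 + 20) - 47/5/(-55 + 18)) = √(45 - 47/5/(-37)) = √(45 - 1/37*(-47/5)) = √(45 + 47/185) = √(8372/185) = 2*√387205/185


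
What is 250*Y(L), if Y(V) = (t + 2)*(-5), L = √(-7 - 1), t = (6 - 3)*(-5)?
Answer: 16250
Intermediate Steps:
t = -15 (t = 3*(-5) = -15)
L = 2*I*√2 (L = √(-8) = 2*I*√2 ≈ 2.8284*I)
Y(V) = 65 (Y(V) = (-15 + 2)*(-5) = -13*(-5) = 65)
250*Y(L) = 250*65 = 16250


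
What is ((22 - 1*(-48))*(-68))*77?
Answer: -366520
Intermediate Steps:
((22 - 1*(-48))*(-68))*77 = ((22 + 48)*(-68))*77 = (70*(-68))*77 = -4760*77 = -366520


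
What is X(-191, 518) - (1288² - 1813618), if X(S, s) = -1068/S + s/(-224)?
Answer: 472693765/3056 ≈ 1.5468e+5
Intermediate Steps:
X(S, s) = -1068/S - s/224 (X(S, s) = -1068/S + s*(-1/224) = -1068/S - s/224)
X(-191, 518) - (1288² - 1813618) = (-1068/(-191) - 1/224*518) - (1288² - 1813618) = (-1068*(-1/191) - 37/16) - (1658944 - 1813618) = (1068/191 - 37/16) - 1*(-154674) = 10021/3056 + 154674 = 472693765/3056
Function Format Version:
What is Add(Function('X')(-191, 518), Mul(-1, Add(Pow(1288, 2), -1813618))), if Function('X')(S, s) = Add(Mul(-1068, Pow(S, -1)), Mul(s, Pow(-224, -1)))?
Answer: Rational(472693765, 3056) ≈ 1.5468e+5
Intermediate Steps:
Function('X')(S, s) = Add(Mul(-1068, Pow(S, -1)), Mul(Rational(-1, 224), s)) (Function('X')(S, s) = Add(Mul(-1068, Pow(S, -1)), Mul(s, Rational(-1, 224))) = Add(Mul(-1068, Pow(S, -1)), Mul(Rational(-1, 224), s)))
Add(Function('X')(-191, 518), Mul(-1, Add(Pow(1288, 2), -1813618))) = Add(Add(Mul(-1068, Pow(-191, -1)), Mul(Rational(-1, 224), 518)), Mul(-1, Add(Pow(1288, 2), -1813618))) = Add(Add(Mul(-1068, Rational(-1, 191)), Rational(-37, 16)), Mul(-1, Add(1658944, -1813618))) = Add(Add(Rational(1068, 191), Rational(-37, 16)), Mul(-1, -154674)) = Add(Rational(10021, 3056), 154674) = Rational(472693765, 3056)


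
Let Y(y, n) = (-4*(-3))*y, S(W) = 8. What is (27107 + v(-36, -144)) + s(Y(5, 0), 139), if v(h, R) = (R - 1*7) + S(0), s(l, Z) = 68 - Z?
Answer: 26893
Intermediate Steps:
Y(y, n) = 12*y
v(h, R) = 1 + R (v(h, R) = (R - 1*7) + 8 = (R - 7) + 8 = (-7 + R) + 8 = 1 + R)
(27107 + v(-36, -144)) + s(Y(5, 0), 139) = (27107 + (1 - 144)) + (68 - 1*139) = (27107 - 143) + (68 - 139) = 26964 - 71 = 26893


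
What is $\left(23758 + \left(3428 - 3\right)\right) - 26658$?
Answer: $525$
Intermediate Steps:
$\left(23758 + \left(3428 - 3\right)\right) - 26658 = \left(23758 + 3425\right) - 26658 = 27183 - 26658 = 525$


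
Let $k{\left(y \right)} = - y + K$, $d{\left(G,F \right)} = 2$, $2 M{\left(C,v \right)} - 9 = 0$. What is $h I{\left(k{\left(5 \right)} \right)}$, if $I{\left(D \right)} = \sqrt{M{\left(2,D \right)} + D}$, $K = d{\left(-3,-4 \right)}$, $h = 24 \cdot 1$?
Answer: $12 \sqrt{6} \approx 29.394$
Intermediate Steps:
$M{\left(C,v \right)} = \frac{9}{2}$ ($M{\left(C,v \right)} = \frac{9}{2} + \frac{1}{2} \cdot 0 = \frac{9}{2} + 0 = \frac{9}{2}$)
$h = 24$
$K = 2$
$k{\left(y \right)} = 2 - y$ ($k{\left(y \right)} = - y + 2 = 2 - y$)
$I{\left(D \right)} = \sqrt{\frac{9}{2} + D}$
$h I{\left(k{\left(5 \right)} \right)} = 24 \frac{\sqrt{18 + 4 \left(2 - 5\right)}}{2} = 24 \frac{\sqrt{18 + 4 \left(-3\right)}}{2} = 24 \frac{\sqrt{18 - 12}}{2} = 24 \frac{\sqrt{6}}{2} = 12 \sqrt{6}$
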